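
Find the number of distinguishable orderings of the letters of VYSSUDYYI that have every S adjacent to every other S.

Treat the 2 copies of S as a single block. The multiset to arrange is then {SS, D, I, U, V, Y, Y, Y}, 8 items in all.
That gives (8)!/(3!) = 6720 arrangements.

6720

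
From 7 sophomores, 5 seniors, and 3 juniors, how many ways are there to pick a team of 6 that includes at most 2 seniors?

3570

Split by how many seniors are chosen (0 through 2).
Sum: C(5,0)·C(10,6) + C(5,1)·C(10,5) + C(5,2)·C(10,4) = 210 + 1260 + 2100 = 3570.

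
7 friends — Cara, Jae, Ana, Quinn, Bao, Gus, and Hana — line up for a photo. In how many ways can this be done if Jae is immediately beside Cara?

1440

Treat {Jae, Cara} as a single unit. There are 6 units to order, and the pair itself can be ordered 2 ways.
So the count is 2·(6)! = 1440.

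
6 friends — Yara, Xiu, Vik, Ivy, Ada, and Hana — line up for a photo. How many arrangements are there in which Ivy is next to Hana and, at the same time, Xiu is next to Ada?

96

Treat {Ivy,Hana} as one block (2 orders) and {Xiu,Ada} as another (2 orders).
That leaves 4 units to arrange: 2 × 2 × 4! = 4 × 24 = 96.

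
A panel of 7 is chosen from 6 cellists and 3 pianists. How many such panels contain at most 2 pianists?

Split by how many pianists are chosen (0 through 2).
Sum: C(3,0)·C(6,7) + C(3,1)·C(6,6) + C(3,2)·C(6,5) = 0 + 3 + 18 = 21.

21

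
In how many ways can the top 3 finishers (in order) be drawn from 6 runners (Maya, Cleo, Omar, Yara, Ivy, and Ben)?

120

There are 6 choices for 1st place, 5 for 2nd, and 4 for 3rd.
That gives 6 × 5 × 4 = 120.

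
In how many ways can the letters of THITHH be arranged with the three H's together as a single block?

12

Treat the 3 copies of H as a single block. The multiset to arrange is then {HHH, I, T, T}, 4 items in all.
That gives (4)!/(2!) = 12 arrangements.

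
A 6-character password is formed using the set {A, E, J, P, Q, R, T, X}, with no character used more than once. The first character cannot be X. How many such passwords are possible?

17640

The first character has 8−1 = 7 choices (anything except X).
The remaining 5 characters are filled from the other 7 symbols without repetition: 7 × 6 × 5 × 4 × 3 = 2520.
Total: 7 × 2520 = 17640.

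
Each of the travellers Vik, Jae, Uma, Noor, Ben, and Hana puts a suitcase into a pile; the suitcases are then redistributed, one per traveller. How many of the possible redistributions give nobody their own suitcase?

This is the derangement count D_6: permutations of 6 items with no fixed point.
By inclusion–exclusion this is Σ_{j=0}^{6} (−1)^j C(6,j)·(6−j)!.
Computing: 720 − 720 + 360 − 120 + 30 − 6 + 1 = 265.

265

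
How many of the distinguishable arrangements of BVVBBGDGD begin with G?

With the first slot taken by G, it remains to arrange the other 8 letters (BVVBBDGD).
Those 8 letters have B appearing 3 times, D appearing twice, and V appearing twice, giving (8)!/(3!·2!·2!) = 1680.

1680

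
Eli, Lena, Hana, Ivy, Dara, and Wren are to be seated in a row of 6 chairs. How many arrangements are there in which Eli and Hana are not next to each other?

There are 6! = 720 arrangements in all. If Eli and Hana are adjacent, merging them into one block gives 2·(5)! = 240 arrangements.
Complementary counting: 720 − 240 = 480.

480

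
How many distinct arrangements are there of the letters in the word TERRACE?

1260

TERRACE has 7 letters with E appearing twice and R appearing twice.
The number of distinct arrangements is 7!/(2!·2!) = 5040/4 = 1260.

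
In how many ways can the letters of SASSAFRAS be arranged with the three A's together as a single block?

Treat the 3 copies of A as a single block. The multiset to arrange is then {AAA, F, R, S, S, S, S}, 7 items in all.
That gives (7)!/(4!) = 210 arrangements.

210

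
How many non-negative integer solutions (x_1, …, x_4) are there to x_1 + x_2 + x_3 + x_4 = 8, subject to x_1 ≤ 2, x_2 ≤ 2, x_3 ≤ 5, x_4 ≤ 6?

49

By stars and bars, unrestricted non-negative solutions to x_1+…+x_4 = 8 number C(8+3,3) = 165.
Subtract solutions that violate a single cap (substitute x_i' = x_i − (cap_i+1)): x_1 ≥ 3 gives C(8,3) = 56; x_2 ≥ 3 gives C(8,3) = 56; x_3 ≥ 6 gives C(5,3) = 10; x_4 ≥ 7 gives C(4,3) = 4. Together 126.
Add back pairs where two caps are both exceeded: 10 + 0 + 0 + 0 + 0 + 0 = 10.
By inclusion–exclusion the count is 165 − 126 + 10 = 49.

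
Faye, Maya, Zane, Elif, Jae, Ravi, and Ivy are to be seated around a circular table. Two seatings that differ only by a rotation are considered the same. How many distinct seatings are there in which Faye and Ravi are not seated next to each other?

480

All circular seatings of 7 people number (6)! = 720.
Seatings with Faye beside Ravi: treat them as a block with 2 internal orders, giving 2 × (5)! = 240.
Subtracting, 720 − 240 = 480.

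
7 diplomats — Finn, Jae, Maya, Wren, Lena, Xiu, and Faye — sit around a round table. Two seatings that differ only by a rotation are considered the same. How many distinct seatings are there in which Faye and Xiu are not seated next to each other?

Without the restriction there are (6)! = 720 seatings.
Those with Faye next to Xiu: fuse the pair into one unit and seat 6 units around a circle — 2·(5)! = 240.
Subtracting, 720 − 240 = 480.

480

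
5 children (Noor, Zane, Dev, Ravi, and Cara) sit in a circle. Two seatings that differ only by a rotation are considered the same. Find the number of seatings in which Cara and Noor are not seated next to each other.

12

Without the restriction there are (4)! = 24 seatings.
Those with Cara next to Noor: fuse the pair into one unit and seat 4 units around a circle — 2·(3)! = 12.
Subtracting, 24 − 12 = 12.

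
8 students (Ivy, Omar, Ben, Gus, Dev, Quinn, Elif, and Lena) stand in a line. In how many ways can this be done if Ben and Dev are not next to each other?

30240

Of the 8! = 40320 arrangements, those with Ben and Dev adjacent number 2 × 7! = 10080 (treat the pair as a block with 2 internal orders).
So 40320 − 10080 = 30240 arrangements keep them apart.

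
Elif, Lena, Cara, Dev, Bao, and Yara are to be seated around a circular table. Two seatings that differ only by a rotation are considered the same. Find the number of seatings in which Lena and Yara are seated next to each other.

Treat {Lena, Yara} as one unit (2 internal orders) and seat the resulting 5 units around the table: (4)! circular arrangements.
So 2 × (4)! = 2 × 24 = 48.

48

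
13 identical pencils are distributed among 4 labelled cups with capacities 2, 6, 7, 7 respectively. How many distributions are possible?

118

By stars and bars, unrestricted non-negative solutions to x_1+…+x_4 = 13 number C(13+3,3) = 560.
Subtract solutions that violate a single cap (substitute x_i' = x_i − (cap_i+1)): x_1 ≥ 3 gives C(13,3) = 286; x_2 ≥ 7 gives C(9,3) = 84; x_3 ≥ 8 gives C(8,3) = 56; x_4 ≥ 8 gives C(8,3) = 56. Together 482.
Add back pairs where two caps are both exceeded: 20 + 10 + 10 + 0 + 0 + 0 = 40.
By inclusion–exclusion the count is 560 − 482 + 40 = 118.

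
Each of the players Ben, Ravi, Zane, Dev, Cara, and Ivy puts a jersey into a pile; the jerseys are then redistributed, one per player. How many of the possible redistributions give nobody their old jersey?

Let Aᵢ be the assignments in which player i gets their old jersey. We want the size of the complement of A₁∪…∪A_6.
By inclusion–exclusion this is Σ_{j=0}^{6} (−1)^j C(6,j)·(6−j)!.
Computing: 720 − 720 + 360 − 120 + 30 − 6 + 1 = 265.

265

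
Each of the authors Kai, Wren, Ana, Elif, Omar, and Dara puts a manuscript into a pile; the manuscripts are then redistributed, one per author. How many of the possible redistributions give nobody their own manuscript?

265

This is the derangement count D_6: permutations of 6 items with no fixed point.
By inclusion–exclusion this is Σ_{j=0}^{6} (−1)^j C(6,j)·(6−j)!.
Computing: 720 − 720 + 360 − 120 + 30 − 6 + 1 = 265.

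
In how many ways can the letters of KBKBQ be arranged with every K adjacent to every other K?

12

Treat the 2 copies of K as a single block. The multiset to arrange is then {KK, B, B, Q}, 4 items in all.
That gives (4)!/(2!) = 12 arrangements.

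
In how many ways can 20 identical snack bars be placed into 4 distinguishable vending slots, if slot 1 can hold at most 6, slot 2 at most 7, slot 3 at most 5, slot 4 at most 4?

10

Ignoring the caps, the number of non-negative solutions to x_1+…+x_4 = 20 is C(23,3) = 1771.
Subtract solutions that violate a single cap (substitute x_i' = x_i − (cap_i+1)): x_1 ≥ 7 gives C(16,3) = 560; x_2 ≥ 8 gives C(15,3) = 455; x_3 ≥ 6 gives C(17,3) = 680; x_4 ≥ 5 gives C(18,3) = 816. Together 2511.
Add back pairs where two caps are both exceeded: 56 + 120 + 165 + 84 + 120 + 220 = 765.
Subtract triples: 0 + 1 + 10 + 4 = 15.
By inclusion–exclusion the count is 1771 − 2511 + 765 − 15 = 10.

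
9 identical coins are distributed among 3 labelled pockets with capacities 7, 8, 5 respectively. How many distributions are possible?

41

Without the upper bounds there are C(11,2) = 55 ways to split 9 among 3 pockets.
Subtract solutions that violate a single cap (substitute x_i' = x_i − (cap_i+1)): x_1 ≥ 8 gives C(3,2) = 3; x_2 ≥ 9 gives C(2,2) = 1; x_3 ≥ 6 gives C(5,2) = 10. Together 14.
No two caps can be exceeded simultaneously, so the pair terms are all 0.
By inclusion–exclusion the count is 55 − 14 + 0 = 41.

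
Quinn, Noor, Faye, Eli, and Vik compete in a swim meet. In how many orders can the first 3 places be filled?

There are 5 choices for 1st place, 4 for 2nd, and 3 for 3rd.
That gives 5 × 4 × 3 = 60.

60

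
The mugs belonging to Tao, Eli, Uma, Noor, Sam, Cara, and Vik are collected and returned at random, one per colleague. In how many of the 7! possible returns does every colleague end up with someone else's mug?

Let Aᵢ be the assignments in which colleague i gets their own mug. We want the size of the complement of A₁∪…∪A_7.
By inclusion–exclusion this is Σ_{j=0}^{7} (−1)^j C(7,j)·(7−j)!.
Computing: 5040 − 5040 + 2520 − 840 + 210 − 42 + 7 − 1 = 1854.

1854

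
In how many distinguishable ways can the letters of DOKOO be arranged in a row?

20

The 5 letters of DOKOO have repeats: O appearing 3 times.
The number of distinct arrangements is 5!/(3!) = 120/6 = 20.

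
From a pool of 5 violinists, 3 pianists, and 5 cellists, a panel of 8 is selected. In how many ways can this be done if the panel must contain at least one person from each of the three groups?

With no constraint there are C(13,8) = 1287 possible selections.
Selections missing a whole group: no violinists → C(8,8) = 1; no pianists → C(10,8) = 45; no cellists → C(8,8) = 1.
Add back selections omitting two groups (i.e. drawn from a single group): C(5,8) + C(3,8) + C(5,8) = 0.
By inclusion–exclusion: 1287 − 47 + 0 = 1240.

1240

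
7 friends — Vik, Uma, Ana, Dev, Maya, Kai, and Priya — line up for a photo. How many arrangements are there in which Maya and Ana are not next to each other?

Of the 7! = 5040 arrangements, those with Maya and Ana adjacent number 2 × 6! = 1440 (treat the pair as a block with 2 internal orders).
Complementary counting: 5040 − 1440 = 3600.

3600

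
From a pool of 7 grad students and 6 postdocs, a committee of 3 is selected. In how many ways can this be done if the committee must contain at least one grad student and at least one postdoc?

231

With no constraint there are C(13,3) = 286 possible selections.
Subtract selections that omit an entire group: no grad students → C(6,3) = 20; no postdocs → C(7,3) = 35.
Both groups omitted at once is impossible, so 286 − 55 = 231.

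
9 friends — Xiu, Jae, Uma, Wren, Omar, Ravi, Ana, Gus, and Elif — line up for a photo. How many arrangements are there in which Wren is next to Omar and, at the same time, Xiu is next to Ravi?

Treat {Wren,Omar} as one block (2 orders) and {Xiu,Ravi} as another (2 orders).
That leaves 7 units to arrange: 2 × 2 × 7! = 4 × 5040 = 20160.

20160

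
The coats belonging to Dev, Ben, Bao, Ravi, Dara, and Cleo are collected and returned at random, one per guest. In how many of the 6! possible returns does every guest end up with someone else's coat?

Let Aᵢ be the assignments in which guest i gets their own coat. We want the size of the complement of A₁∪…∪A_6.
By inclusion–exclusion this is Σ_{j=0}^{6} (−1)^j C(6,j)·(6−j)!.
Computing: 720 − 720 + 360 − 120 + 30 − 6 + 1 = 265.

265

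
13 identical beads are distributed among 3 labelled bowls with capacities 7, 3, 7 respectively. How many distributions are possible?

14

By stars and bars, unrestricted non-negative solutions to x_1+…+x_3 = 13 number C(13+2,2) = 105.
Subtract solutions that violate a single cap (substitute x_i' = x_i − (cap_i+1)): x_1 ≥ 8 gives C(7,2) = 21; x_2 ≥ 4 gives C(11,2) = 55; x_3 ≥ 8 gives C(7,2) = 21. Together 97.
Add back pairs where two caps are both exceeded: 3 + 0 + 3 = 6.
By inclusion–exclusion the count is 105 − 97 + 6 = 14.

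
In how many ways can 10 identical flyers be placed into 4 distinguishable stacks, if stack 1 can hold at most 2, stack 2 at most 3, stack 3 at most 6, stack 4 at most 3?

By stars and bars, unrestricted non-negative solutions to x_1+…+x_4 = 10 number C(10+3,3) = 286.
Subtract solutions that violate a single cap (substitute x_i' = x_i − (cap_i+1)): x_1 ≥ 3 gives C(10,3) = 120; x_2 ≥ 4 gives C(9,3) = 84; x_3 ≥ 7 gives C(6,3) = 20; x_4 ≥ 4 gives C(9,3) = 84. Together 308.
Add back pairs where two caps are both exceeded: 20 + 1 + 20 + 0 + 10 + 0 = 51.
By inclusion–exclusion the count is 286 − 308 + 51 = 29.

29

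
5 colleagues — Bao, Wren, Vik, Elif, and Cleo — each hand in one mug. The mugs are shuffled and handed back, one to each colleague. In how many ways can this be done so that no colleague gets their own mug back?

44

This is the derangement count D_5: permutations of 5 items with no fixed point.
By inclusion–exclusion this is Σ_{j=0}^{5} (−1)^j C(5,j)·(5−j)!.
Computing: 120 − 120 + 60 − 20 + 5 − 1 = 44.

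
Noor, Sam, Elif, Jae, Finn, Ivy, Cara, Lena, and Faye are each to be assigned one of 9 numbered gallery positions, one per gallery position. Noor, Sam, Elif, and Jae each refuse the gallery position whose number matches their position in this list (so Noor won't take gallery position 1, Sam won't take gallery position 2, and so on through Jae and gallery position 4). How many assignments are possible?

229080

Let Aᵢ (for 1 ≤ i ≤ 4) be the placements that put person i in their forbidden gallery position. Any j of these fix j positions, leaving (9−j)! ways to fill the rest, and there are C(4,j) ways to pick which j.
By inclusion–exclusion, the number of valid placements is Σ_{j=0}^{4} (−1)^j C(4,j)·(9−j)!.
Computing: 362880 − 161280 + 30240 − 2880 + 120 = 229080.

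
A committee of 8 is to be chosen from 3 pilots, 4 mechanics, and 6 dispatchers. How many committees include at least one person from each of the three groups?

1233

Total 8-person selections from all 13: C(13,8) = 1287.
Selections missing a whole group: no pilots → C(10,8) = 45; no mechanics → C(9,8) = 9; no dispatchers → C(7,8) = 0.
Add back selections omitting two groups (i.e. drawn from a single group): C(3,8) + C(4,8) + C(6,8) = 0.
By inclusion–exclusion: 1287 − 54 + 0 = 1233.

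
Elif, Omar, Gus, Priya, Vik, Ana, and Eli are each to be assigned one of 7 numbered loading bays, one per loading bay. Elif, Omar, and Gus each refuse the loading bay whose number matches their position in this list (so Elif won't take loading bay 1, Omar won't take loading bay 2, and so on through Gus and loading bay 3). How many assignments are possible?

3216

Let Aᵢ (for i ∈ {1, 2, 3}) be the placements that put person i in their forbidden loading bay. Any j of these fix j positions, leaving (7−j)! ways to fill the rest, and there are C(3,j) ways to pick which j.
By inclusion–exclusion, the number of valid placements is Σ_{j=0}^{3} (−1)^j C(3,j)·(7−j)!.
Computing: 5040 − 2160 + 360 − 24 = 3216.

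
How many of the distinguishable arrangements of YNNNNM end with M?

5

Fix M in the last position and arrange the remaining 5 letters.
Those 5 letters have N appearing 4 times, giving (5)!/(4!) = 5.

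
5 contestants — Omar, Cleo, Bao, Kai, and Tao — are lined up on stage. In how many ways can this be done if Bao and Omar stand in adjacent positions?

Treat {Bao, Omar} as a single unit. There are 4 units to order, and the pair itself can be ordered 2 ways.
So the count is 2·(4)! = 48.

48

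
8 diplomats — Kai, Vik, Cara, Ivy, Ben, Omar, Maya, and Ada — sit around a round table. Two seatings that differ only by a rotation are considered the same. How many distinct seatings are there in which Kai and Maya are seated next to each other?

1440

Glue Kai and Maya into a block (2 internal orders). Seating 7 units around a circle gives (6)! arrangements.
So 2 × (6)! = 2 × 720 = 1440.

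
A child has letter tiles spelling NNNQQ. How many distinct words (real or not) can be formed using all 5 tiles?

10

NNNQQ has 5 letters with N appearing 3 times and Q appearing twice.
The number of distinct arrangements is 5!/(3!·2!) = 120/12 = 10.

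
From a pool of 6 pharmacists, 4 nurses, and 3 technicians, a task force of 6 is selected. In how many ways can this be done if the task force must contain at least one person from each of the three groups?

With no constraint there are C(13,6) = 1716 possible selections.
Selections missing a whole group: no pharmacists → C(7,6) = 7; no nurses → C(9,6) = 84; no technicians → C(10,6) = 210.
Add back selections omitting two groups (i.e. drawn from a single group): C(6,6) + C(4,6) + C(3,6) = 1.
By inclusion–exclusion: 1716 − 301 + 1 = 1416.

1416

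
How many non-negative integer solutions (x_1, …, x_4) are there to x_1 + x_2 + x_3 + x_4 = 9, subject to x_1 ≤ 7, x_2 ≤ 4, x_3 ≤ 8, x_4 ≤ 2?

Ignoring the caps, the number of non-negative solutions to x_1+…+x_4 = 9 is C(12,3) = 220.
Subtract solutions that violate a single cap (substitute x_i' = x_i − (cap_i+1)): x_1 ≥ 8 gives C(4,3) = 4; x_2 ≥ 5 gives C(7,3) = 35; x_3 ≥ 9 gives C(3,3) = 1; x_4 ≥ 3 gives C(9,3) = 84. Together 124.
Add back pairs where two caps are both exceeded: 0 + 0 + 0 + 0 + 4 + 0 = 4.
By inclusion–exclusion the count is 220 − 124 + 4 = 100.

100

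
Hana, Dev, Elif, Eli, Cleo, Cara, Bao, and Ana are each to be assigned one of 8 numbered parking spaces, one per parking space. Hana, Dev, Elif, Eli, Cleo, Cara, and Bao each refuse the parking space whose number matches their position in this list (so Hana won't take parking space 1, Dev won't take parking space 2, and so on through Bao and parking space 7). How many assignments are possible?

16687

Let Aᵢ (for 1 ≤ i ≤ 7) be the placements that put person i in their forbidden parking space. Any j of these fix j positions, leaving (8−j)! ways to fill the rest, and there are C(7,j) ways to pick which j.
By inclusion–exclusion, the number of valid placements is Σ_{j=0}^{7} (−1)^j C(7,j)·(8−j)!.
Computing: 40320 − 35280 + 15120 − 4200 + 840 − 126 + 14 − 1 = 16687.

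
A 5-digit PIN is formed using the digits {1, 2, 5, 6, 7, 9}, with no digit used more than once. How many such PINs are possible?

720

With no repetition, fill the 5 digits in order: 6 choices, then 5, down to 2.
That product is 6 × 5 × 4 × 3 × 2 = 720.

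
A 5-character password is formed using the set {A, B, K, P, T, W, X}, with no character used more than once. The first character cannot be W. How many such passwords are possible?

The first character has 7−1 = 6 choices (anything except W).
The remaining 4 characters are filled from the other 6 symbols without repetition: 6 × 5 × 4 × 3 = 360.
Total: 6 × 360 = 2160.

2160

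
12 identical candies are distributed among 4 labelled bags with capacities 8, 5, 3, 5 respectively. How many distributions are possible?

Ignoring the caps, the number of non-negative solutions to x_1+…+x_4 = 12 is C(15,3) = 455.
Subtract solutions that violate a single cap (substitute x_i' = x_i − (cap_i+1)): x_1 ≥ 9 gives C(6,3) = 20; x_2 ≥ 6 gives C(9,3) = 84; x_3 ≥ 4 gives C(11,3) = 165; x_4 ≥ 6 gives C(9,3) = 84. Together 353.
Add back pairs where two caps are both exceeded: 0 + 0 + 0 + 10 + 1 + 10 = 21.
By inclusion–exclusion the count is 455 − 353 + 21 = 123.

123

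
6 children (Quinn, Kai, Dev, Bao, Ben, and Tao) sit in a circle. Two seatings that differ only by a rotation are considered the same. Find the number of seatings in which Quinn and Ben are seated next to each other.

Treat {Quinn, Ben} as one unit (2 internal orders) and seat the resulting 5 units around the table: (4)! circular arrangements.
So 2 × (4)! = 2 × 24 = 48.

48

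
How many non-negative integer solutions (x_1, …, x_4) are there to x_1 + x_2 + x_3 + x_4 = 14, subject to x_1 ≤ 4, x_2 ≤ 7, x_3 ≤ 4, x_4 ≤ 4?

53

Without the upper bounds there are C(17,3) = 680 ways to split 14 among 4 variables.
Subtract solutions that violate a single cap (substitute x_i' = x_i − (cap_i+1)): x_1 ≥ 5 gives C(12,3) = 220; x_2 ≥ 8 gives C(9,3) = 84; x_3 ≥ 5 gives C(12,3) = 220; x_4 ≥ 5 gives C(12,3) = 220. Together 744.
Add back pairs where two caps are both exceeded: 4 + 35 + 35 + 4 + 4 + 35 = 117.
By inclusion–exclusion the count is 680 − 744 + 117 = 53.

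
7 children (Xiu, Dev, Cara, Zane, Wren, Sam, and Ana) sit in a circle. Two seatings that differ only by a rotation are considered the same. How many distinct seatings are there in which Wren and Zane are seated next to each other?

240

Glue Wren and Zane into a block (2 internal orders). Seating 6 units around a circle gives (5)! arrangements.
So 2 × (5)! = 2 × 120 = 240.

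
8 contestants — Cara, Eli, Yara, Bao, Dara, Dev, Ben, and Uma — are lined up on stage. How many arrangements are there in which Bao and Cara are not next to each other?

30240

There are 8! = 40320 arrangements in all. If Bao and Cara are adjacent, merging them into one block gives 2·(7)! = 10080 arrangements.
Complementary counting: 40320 − 10080 = 30240.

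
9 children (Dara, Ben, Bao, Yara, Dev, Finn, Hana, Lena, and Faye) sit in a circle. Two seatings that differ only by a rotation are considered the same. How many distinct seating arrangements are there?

Around a circle, 9 distinct people have 9!/9 = (8)! = 40320 rotationally distinct seatings.

40320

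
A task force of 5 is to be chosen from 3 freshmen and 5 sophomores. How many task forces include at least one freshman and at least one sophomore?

Unrestricted: C(8,5) = 56 ways to pick any 5 of the 8.
Selections missing a whole group: no freshmen → C(5,5) = 1; no sophomores → C(3,5) = 0.
Both groups omitted at once is impossible, so 56 − 1 = 55.

55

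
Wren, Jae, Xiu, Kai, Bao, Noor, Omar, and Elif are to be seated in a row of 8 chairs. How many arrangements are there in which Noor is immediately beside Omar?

10080

Place the 6 others and the Noor-Omar pair as 7 objects in a line; the pair has 2 internal arrangements.
That gives 2 × 7! = 2 × 5040 = 10080.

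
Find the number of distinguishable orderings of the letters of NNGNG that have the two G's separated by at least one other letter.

6

There are 5!/(3!·2!) = 10 arrangements of NNGNG in total.
If the two G's are adjacent, glue them into one block, leaving 4 items to arrange: (4)!/(3!) = 4 ways.
Hence 10 − 4 = 6.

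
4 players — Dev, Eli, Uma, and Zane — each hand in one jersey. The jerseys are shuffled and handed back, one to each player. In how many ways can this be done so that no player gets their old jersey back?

9

Count assignments avoiding every fixed point. For any j of the 4 players fixed to their old jersey, the other 4−j can be arranged in (4−j)! ways.
By inclusion–exclusion this is Σ_{j=0}^{4} (−1)^j C(4,j)·(4−j)!.
Computing: 24 − 24 + 12 − 4 + 1 = 9.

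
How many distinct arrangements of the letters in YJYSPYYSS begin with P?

Fix P in the first position and arrange the remaining 8 letters.
Those 8 letters have S appearing 3 times and Y appearing 4 times, giving (8)!/(4!·3!) = 280.

280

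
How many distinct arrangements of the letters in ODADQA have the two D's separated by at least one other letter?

There are 6!/(2!·2!) = 180 arrangements of ODADQA in total.
Arrangements with the D's together: treat DD as one letter, giving (5)!/(2!) = 60.
Subtracting, 180 − 60 = 120 arrangements keep the D's apart.

120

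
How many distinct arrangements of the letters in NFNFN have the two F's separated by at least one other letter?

Total arrangements of NFNFN: 5!/(3!·2!) = 10.
Arrangements with the F's together: treat FF as one letter, giving (4)!/(3!) = 4.
Hence 10 − 4 = 6.

6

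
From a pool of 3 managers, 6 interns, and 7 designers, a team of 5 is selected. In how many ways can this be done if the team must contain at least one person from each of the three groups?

With no constraint there are C(16,5) = 4368 possible selections.
Subtract selections that omit an entire group: no managers → C(13,5) = 1287; no interns → C(10,5) = 252; no designers → C(9,5) = 126.
Add back selections omitting two groups (i.e. drawn from a single group): C(3,5) + C(6,5) + C(7,5) = 27.
By inclusion–exclusion: 4368 − 1665 + 27 = 2730.

2730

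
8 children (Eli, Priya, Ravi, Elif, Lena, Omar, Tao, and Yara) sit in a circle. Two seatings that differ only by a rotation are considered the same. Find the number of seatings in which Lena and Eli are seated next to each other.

1440

Glue Lena and Eli into a block (2 internal orders). Seating 7 units around a circle gives (6)! arrangements.
So 2 × (6)! = 2 × 720 = 1440.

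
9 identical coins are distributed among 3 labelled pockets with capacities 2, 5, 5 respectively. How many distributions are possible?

Without the upper bounds there are C(11,2) = 55 ways to split 9 among 3 pockets.
Subtract solutions that violate a single cap (substitute x_i' = x_i − (cap_i+1)): x_1 ≥ 3 gives C(8,2) = 28; x_2 ≥ 6 gives C(5,2) = 10; x_3 ≥ 6 gives C(5,2) = 10. Together 48.
Add back pairs where two caps are both exceeded: 1 + 1 + 0 = 2.
By inclusion–exclusion the count is 55 − 48 + 2 = 9.

9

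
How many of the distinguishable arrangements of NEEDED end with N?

Fix N in the last position and arrange the remaining 5 letters.
Those 5 letters have D appearing twice and E appearing 3 times, giving (5)!/(3!·2!) = 10.

10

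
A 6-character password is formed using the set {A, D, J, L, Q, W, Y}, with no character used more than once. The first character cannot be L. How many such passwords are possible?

The first character has 7−1 = 6 choices (anything except L).
The remaining 5 characters are filled from the other 6 symbols without repetition: 6 × 5 × 4 × 3 × 2 = 720.
Total: 6 × 720 = 4320.

4320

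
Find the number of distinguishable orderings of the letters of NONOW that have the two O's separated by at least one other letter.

18

There are 5!/(2!·2!) = 30 arrangements of NONOW in total.
If the two O's are adjacent, glue them into one block, leaving 4 items to arrange: (4)!/(2!) = 12 ways.
Hence 30 − 12 = 18.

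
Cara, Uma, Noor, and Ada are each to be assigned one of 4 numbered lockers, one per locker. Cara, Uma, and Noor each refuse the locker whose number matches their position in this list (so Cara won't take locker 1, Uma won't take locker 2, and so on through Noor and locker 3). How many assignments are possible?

11

Let Aᵢ (for i ∈ {1, 2, 3}) be the placements that put person i in their forbidden locker. Any j of these fix j positions, leaving (4−j)! ways to fill the rest, and there are C(3,j) ways to pick which j.
By inclusion–exclusion, the number of valid placements is Σ_{j=0}^{3} (−1)^j C(3,j)·(4−j)!.
Computing: 24 − 18 + 6 − 1 = 11.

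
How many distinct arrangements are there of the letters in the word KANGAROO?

The 8 letters of KANGAROO have repeats: A appearing twice and O appearing twice.
So there are 8! / (2!·2!) = 10080 distinguishable arrangements.

10080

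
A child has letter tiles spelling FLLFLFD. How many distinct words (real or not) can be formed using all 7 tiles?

Letter multiplicities in FLLFLFD: D×1, F×3, L×3.
Dividing 7! = 5040 by 3!·3! = 36 for the repeated letters gives 140.

140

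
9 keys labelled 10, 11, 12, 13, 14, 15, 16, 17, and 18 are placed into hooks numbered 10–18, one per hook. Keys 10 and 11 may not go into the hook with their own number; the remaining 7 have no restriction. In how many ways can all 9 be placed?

287280

Let Aᵢ (for i ∈ {10, 11}) be the placements that put key i in its forbidden hook. Any j of these fix j positions, leaving (9−j)! ways to fill the rest, and there are C(2,j) ways to pick which j.
By inclusion–exclusion, the number of valid placements is Σ_{j=0}^{2} (−1)^j C(2,j)·(9−j)!.
Computing: 362880 − 80640 + 5040 = 287280.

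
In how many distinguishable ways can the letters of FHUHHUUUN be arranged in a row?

Letter multiplicities in FHUHHUUUN: F×1, H×3, N×1, U×4.
So there are 9! / (4!·3!) = 2520 distinguishable arrangements.

2520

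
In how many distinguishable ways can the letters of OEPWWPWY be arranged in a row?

3360

The 8 letters of OEPWWPWY have repeats: P appearing twice and W appearing 3 times.
Dividing 8! = 40320 by 3!·2! = 12 for the repeated letters gives 3360.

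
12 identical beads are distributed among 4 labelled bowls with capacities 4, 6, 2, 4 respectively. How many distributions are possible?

Without the upper bounds there are C(15,3) = 455 ways to split 12 among 4 bowls.
Subtract solutions that violate a single cap (substitute x_i' = x_i − (cap_i+1)): x_1 ≥ 5 gives C(10,3) = 120; x_2 ≥ 7 gives C(8,3) = 56; x_3 ≥ 3 gives C(12,3) = 220; x_4 ≥ 5 gives C(10,3) = 120. Together 516.
Add back pairs where two caps are both exceeded: 1 + 35 + 10 + 10 + 1 + 35 = 92.
By inclusion–exclusion the count is 455 − 516 + 92 = 31.

31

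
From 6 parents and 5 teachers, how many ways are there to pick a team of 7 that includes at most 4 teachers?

315

Split by how many teachers are chosen (0 through 4).
Sum: C(5,0)·C(6,7) + C(5,1)·C(6,6) + C(5,2)·C(6,5) + C(5,3)·C(6,4) + C(5,4)·C(6,3) = 0 + 5 + 60 + 150 + 100 = 315.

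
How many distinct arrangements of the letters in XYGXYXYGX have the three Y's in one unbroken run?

Treat the 3 copies of Y as a single block. The multiset to arrange is then {YYY, G, G, X, X, X, X}, 7 items in all.
That gives (7)!/(4!·2!) = 105 arrangements.

105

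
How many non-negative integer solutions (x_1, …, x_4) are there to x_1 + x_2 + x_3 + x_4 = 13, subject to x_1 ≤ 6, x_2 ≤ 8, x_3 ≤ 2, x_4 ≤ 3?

Ignoring the caps, the number of non-negative solutions to x_1+…+x_4 = 13 is C(16,3) = 560.
Subtract solutions that violate a single cap (substitute x_i' = x_i − (cap_i+1)): x_1 ≥ 7 gives C(9,3) = 84; x_2 ≥ 9 gives C(7,3) = 35; x_3 ≥ 3 gives C(13,3) = 286; x_4 ≥ 4 gives C(12,3) = 220. Together 625.
Add back pairs where two caps are both exceeded: 0 + 20 + 10 + 4 + 1 + 84 = 119.
By inclusion–exclusion the count is 560 − 625 + 119 = 54.

54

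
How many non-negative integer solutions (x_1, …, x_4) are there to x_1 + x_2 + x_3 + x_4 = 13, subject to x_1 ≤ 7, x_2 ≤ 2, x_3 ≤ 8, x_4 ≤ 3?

Without the upper bounds there are C(16,3) = 560 ways to split 13 among 4 variables.
Subtract solutions that violate a single cap (substitute x_i' = x_i − (cap_i+1)): x_1 ≥ 8 gives C(8,3) = 56; x_2 ≥ 3 gives C(13,3) = 286; x_3 ≥ 9 gives C(7,3) = 35; x_4 ≥ 4 gives C(12,3) = 220. Together 597.
Add back pairs where two caps are both exceeded: 10 + 0 + 4 + 4 + 84 + 1 = 103.
By inclusion–exclusion the count is 560 − 597 + 103 = 66.

66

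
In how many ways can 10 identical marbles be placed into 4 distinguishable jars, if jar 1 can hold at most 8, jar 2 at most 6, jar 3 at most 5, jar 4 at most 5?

192

By stars and bars, unrestricted non-negative solutions to x_1+…+x_4 = 10 number C(10+3,3) = 286.
Subtract solutions that violate a single cap (substitute x_i' = x_i − (cap_i+1)): x_1 ≥ 9 gives C(4,3) = 4; x_2 ≥ 7 gives C(6,3) = 20; x_3 ≥ 6 gives C(7,3) = 35; x_4 ≥ 6 gives C(7,3) = 35. Together 94.
No two caps can be exceeded simultaneously, so the pair terms are all 0.
By inclusion–exclusion the count is 286 − 94 + 0 = 192.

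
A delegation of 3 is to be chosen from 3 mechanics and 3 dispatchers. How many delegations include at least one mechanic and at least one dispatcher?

18

Unrestricted: C(6,3) = 20 ways to pick any 3 of the 6.
Selections missing a whole group: no mechanics → C(3,3) = 1; no dispatchers → C(3,3) = 1.
Both groups omitted at once is impossible, so 20 − 2 = 18.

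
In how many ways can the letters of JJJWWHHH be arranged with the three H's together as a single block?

Treat the 3 copies of H as a single block. The multiset to arrange is then {HHH, J, J, J, W, W}, 6 items in all.
That gives (6)!/(3!·2!) = 60 arrangements.

60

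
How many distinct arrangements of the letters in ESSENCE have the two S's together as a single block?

Treat the 2 copies of S as a single block. The multiset to arrange is then {SS, C, E, E, E, N}, 6 items in all.
That gives (6)!/(3!) = 120 arrangements.

120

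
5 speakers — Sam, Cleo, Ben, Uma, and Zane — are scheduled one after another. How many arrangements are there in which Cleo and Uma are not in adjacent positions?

72

Of the 5! = 120 arrangements, those with Cleo and Uma adjacent number 2 × 4! = 48 (treat the pair as a block with 2 internal orders).
So 120 − 48 = 72 arrangements keep them apart.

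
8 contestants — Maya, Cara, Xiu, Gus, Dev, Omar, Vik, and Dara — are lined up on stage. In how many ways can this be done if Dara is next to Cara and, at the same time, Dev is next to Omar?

2880

Treat {Dara,Cara} as one block (2 orders) and {Dev,Omar} as another (2 orders).
That leaves 6 units to arrange: 2 × 2 × 6! = 4 × 720 = 2880.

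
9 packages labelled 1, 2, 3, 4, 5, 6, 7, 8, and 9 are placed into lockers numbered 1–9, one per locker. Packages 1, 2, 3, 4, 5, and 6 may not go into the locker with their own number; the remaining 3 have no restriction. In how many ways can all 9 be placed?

Let Aᵢ (for 1 ≤ i ≤ 6) be the placements that put package i in its forbidden locker. Any j of these fix j positions, leaving (9−j)! ways to fill the rest, and there are C(6,j) ways to pick which j.
By inclusion–exclusion, the number of valid placements is Σ_{j=0}^{6} (−1)^j C(6,j)·(9−j)!.
Computing: 362880 − 241920 + 75600 − 14400 + 1800 − 144 + 6 = 183822.

183822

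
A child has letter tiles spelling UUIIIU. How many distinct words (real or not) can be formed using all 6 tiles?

UUIIIU has 6 letters with I appearing 3 times and U appearing 3 times.
The number of distinct arrangements is 6!/(3!·3!) = 720/36 = 20.

20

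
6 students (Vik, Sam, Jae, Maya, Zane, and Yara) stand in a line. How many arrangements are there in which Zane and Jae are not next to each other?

Of the 6! = 720 arrangements, those with Zane and Jae adjacent number 2 × 5! = 240 (treat the pair as a block with 2 internal orders).
So 720 − 240 = 480 arrangements keep them apart.

480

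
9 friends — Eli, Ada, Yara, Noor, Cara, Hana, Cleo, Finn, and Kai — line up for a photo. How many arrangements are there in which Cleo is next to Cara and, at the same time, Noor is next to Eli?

Treat {Cleo,Cara} as one block (2 orders) and {Noor,Eli} as another (2 orders).
That leaves 7 units to arrange: 2 × 2 × 7! = 4 × 5040 = 20160.

20160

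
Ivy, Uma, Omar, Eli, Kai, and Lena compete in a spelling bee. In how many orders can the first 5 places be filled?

720

This is an ordered selection of 5 from 6: P(6,5).
That gives 6 × 5 × 4 × 3 × 2 = 720.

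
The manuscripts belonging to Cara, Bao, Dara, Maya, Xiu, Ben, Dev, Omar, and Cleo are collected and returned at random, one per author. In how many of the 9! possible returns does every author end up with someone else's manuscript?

Let Aᵢ be the assignments in which author i gets their own manuscript. We want the size of the complement of A₁∪…∪A_9.
By inclusion–exclusion this is Σ_{j=0}^{9} (−1)^j C(9,j)·(9−j)!.
Computing: 362880 − 362880 + 181440 − 60480 + 15120 − 3024 + 504 − 72 + 9 − 1 = 133496.

133496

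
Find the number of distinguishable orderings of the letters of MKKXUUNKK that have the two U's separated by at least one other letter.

There are 9!/(4!·2!) = 7560 arrangements of MKKXUUNKK in total.
If the two U's are adjacent, glue them into one block, leaving 8 items to arrange: (8)!/(4!) = 1680 ways.
Hence 7560 − 1680 = 5880.

5880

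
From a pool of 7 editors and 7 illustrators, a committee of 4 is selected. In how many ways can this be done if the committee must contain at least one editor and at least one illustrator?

With no constraint there are C(14,4) = 1001 possible selections.
Subtract selections that omit an entire group: no editors → C(7,4) = 35; no illustrators → C(7,4) = 35.
Both groups omitted at once is impossible, so 1001 − 70 = 931.

931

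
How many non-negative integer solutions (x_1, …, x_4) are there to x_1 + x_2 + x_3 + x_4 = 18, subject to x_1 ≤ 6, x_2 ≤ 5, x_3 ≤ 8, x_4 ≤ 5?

Ignoring the caps, the number of non-negative solutions to x_1+…+x_4 = 18 is C(21,3) = 1330.
Subtract solutions that violate a single cap (substitute x_i' = x_i − (cap_i+1)): x_1 ≥ 7 gives C(14,3) = 364; x_2 ≥ 6 gives C(15,3) = 455; x_3 ≥ 9 gives C(12,3) = 220; x_4 ≥ 6 gives C(15,3) = 455. Together 1494.
Add back pairs where two caps are both exceeded: 56 + 10 + 56 + 20 + 84 + 20 = 246.
By inclusion–exclusion the count is 1330 − 1494 + 246 = 82.

82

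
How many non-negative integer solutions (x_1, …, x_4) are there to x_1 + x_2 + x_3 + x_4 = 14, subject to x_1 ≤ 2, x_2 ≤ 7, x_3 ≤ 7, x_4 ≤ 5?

81

Without the upper bounds there are C(17,3) = 680 ways to split 14 among 4 variables.
Subtract solutions that violate a single cap (substitute x_i' = x_i − (cap_i+1)): x_1 ≥ 3 gives C(14,3) = 364; x_2 ≥ 8 gives C(9,3) = 84; x_3 ≥ 8 gives C(9,3) = 84; x_4 ≥ 6 gives C(11,3) = 165. Together 697.
Add back pairs where two caps are both exceeded: 20 + 20 + 56 + 0 + 1 + 1 = 98.
By inclusion–exclusion the count is 680 − 697 + 98 = 81.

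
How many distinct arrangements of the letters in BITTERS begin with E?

360

With the first slot taken by E, it remains to arrange the other 6 letters (BITTRS).
Those 6 letters have T appearing twice, giving (6)!/(2!) = 360.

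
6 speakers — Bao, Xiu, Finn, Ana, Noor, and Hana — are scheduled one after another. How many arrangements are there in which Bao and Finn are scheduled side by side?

Treat {Bao, Finn} as a single unit. There are 5 units to order, and the pair itself can be ordered 2 ways.
That gives 2 × 5! = 2 × 120 = 240.

240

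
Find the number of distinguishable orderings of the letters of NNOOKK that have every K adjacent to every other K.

30

Treat the 2 copies of K as a single block. The multiset to arrange is then {KK, N, N, O, O}, 5 items in all.
That gives (5)!/(2!·2!) = 30 arrangements.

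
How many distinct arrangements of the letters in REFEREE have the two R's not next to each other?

75

Total arrangements of REFEREE: 7!/(4!·2!) = 105.
Arrangements with the R's together: treat RR as one letter, giving (6)!/(4!) = 30.
Hence 105 − 30 = 75.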